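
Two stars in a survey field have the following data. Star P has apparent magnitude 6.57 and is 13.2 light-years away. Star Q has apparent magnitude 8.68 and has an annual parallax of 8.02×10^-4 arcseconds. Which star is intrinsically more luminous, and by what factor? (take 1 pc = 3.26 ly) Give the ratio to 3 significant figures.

Star P: d = 13.2 ly / 3.26 = 4.049 pc
Star P: M = m − 5 log₁₀ d + 5 = 6.57 − 5·0.6074 + 5 = 8.533
Star Q: d = 1/p = 1/8.02×10^-4″ = 1247 pc
Star Q: M = m − 5 log₁₀ d + 5 = 8.68 − 5·3.0958 + 5 = -1.799
ΔM = M_P − M_Q = 8.533 − (-1.799) = 10.332; smaller M is more luminous → Star Q.
L ratio = 10^(0.4 |ΔM|) = 10^4.133 = 13580

Star Q is more luminous, by a factor of 13600.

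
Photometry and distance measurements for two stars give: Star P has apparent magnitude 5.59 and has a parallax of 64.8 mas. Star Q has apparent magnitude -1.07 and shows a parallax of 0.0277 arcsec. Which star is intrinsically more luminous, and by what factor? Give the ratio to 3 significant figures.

Star Q is more luminous, by a factor of 2520.

Star P: p = 64.8 mas = 0.0648″ → d = 1/p = 15.43 pc
Star P: M = m − 5 log₁₀ d + 5 = 5.59 − 5·1.1884 + 5 = 4.648
Star Q: d = 1/p = 1/0.0277″ = 36.10 pc
Star Q: M = m − 5 log₁₀ d + 5 = -1.07 − 5·1.5575 + 5 = -3.858
ΔM = M_P − M_Q = 4.648 − (-3.858) = 8.505; smaller M is more luminous → Star Q.
L ratio = 10^(0.4 |ΔM|) = 10^3.402 = 2525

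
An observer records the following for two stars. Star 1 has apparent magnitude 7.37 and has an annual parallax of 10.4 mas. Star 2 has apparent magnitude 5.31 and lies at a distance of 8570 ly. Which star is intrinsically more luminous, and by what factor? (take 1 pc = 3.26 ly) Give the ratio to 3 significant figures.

Star 2 is more luminous, by a factor of 4980.

Star 1: p = 10.4 mas = 0.0104″ → d = 1/p = 96.15 pc
Star 1: M = m − 5 log₁₀ d + 5 = 7.37 − 5·1.9830 + 5 = 2.455
Star 2: d = 8570 ly / 3.26 = 2629 pc
Star 2: M = m − 5 log₁₀ d + 5 = 5.31 − 5·3.4198 + 5 = -6.789
ΔM = M_1 − M_2 = 2.455 − (-6.789) = 9.244; smaller M is more luminous → Star 2.
L ratio = 10^(0.4 |ΔM|) = 10^3.698 = 4984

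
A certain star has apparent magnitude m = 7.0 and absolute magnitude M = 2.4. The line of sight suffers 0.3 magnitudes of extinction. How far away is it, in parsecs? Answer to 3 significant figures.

d ≈ 72.4 pc

m − M = 5 log₁₀(d/10 pc) + A  ⇒  7.0 − (2.4) − 0.3 = 5 log₁₀(d/10)
4.300 = 5 log₁₀(d/10)
log₁₀ d = (m − M − A)/5 + 1 = 1.8600
d = 10^1.8600 = 72.44 pc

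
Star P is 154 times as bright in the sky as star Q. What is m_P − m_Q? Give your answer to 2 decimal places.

Pogson: Δm = −2.5 log₁₀(ratio) = −2.5 log₁₀(154) = −2.5 × 2.1875 = -5.469
Star P is brighter, so it has the smaller magnitude: the difference is negative.

m_P − m_Q ≈ -5.47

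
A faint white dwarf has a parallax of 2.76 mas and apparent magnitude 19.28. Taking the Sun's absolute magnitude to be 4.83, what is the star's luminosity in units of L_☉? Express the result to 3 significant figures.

L/L_☉ ≈ 2.18×10^-3

d = 1/p = 1000/2.76 mas = 362.3 pc
M = m − 5 log₁₀ d + 5 = 19.28 − 5·2.5591 + 5 = 11.485
M − M_☉ = 11.485 − 4.83 = 6.655
L/L_☉ = 10^(−0.4 × 6.655) = 2.179×10^-3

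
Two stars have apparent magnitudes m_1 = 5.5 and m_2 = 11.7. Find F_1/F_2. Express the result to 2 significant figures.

Magnitude difference = -6.2
Flux ratio = 10^(−0.4 Δm) = 10^(−0.4 × -6.2) = 10^2.480 = 302.0

F_1/F_2 ≈ 300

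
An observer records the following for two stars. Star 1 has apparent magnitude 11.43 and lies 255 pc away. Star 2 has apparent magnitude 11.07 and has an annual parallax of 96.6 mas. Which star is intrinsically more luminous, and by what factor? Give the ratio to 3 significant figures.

Star 1 is more luminous, by a factor of 436.

Star 1: M = m − 5 log₁₀ d + 5 = 11.43 − 5·2.4065 + 5 = 4.397
Star 2: p = 96.6 mas = 0.0966″ → d = 1/p = 10.35 pc
Star 2: M = m − 5 log₁₀ d + 5 = 11.07 − 5·1.0150 + 5 = 10.995
ΔM = M_1 − M_2 = 4.397 − (10.995) = -6.598; smaller M is more luminous → Star 1.
L ratio = 10^(0.4 |ΔM|) = 10^2.639 = 435.5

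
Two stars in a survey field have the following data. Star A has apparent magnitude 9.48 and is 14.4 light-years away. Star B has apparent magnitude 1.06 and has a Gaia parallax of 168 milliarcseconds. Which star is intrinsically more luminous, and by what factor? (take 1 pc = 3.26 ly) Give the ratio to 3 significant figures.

Star B is more luminous, by a factor of 4240.

Star A: d = 14.4 ly / 3.26 = 4.417 pc
Star A: M = m − 5 log₁₀ d + 5 = 9.48 − 5·0.6451 + 5 = 11.254
Star B: p = 168 mas = 0.168″ → d = 1/p = 5.952 pc
Star B: M = m − 5 log₁₀ d + 5 = 1.06 − 5·0.7747 + 5 = 2.187
ΔM = M_A − M_B = 11.254 − (2.187) = 9.068; smaller M is more luminous → Star B.
L ratio = 10^(0.4 |ΔM|) = 10^3.627 = 4237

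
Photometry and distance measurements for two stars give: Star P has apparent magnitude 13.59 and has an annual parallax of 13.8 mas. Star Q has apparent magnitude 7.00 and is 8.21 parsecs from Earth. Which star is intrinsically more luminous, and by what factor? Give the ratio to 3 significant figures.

Star Q is more luminous, by a factor of 5.55.

Star P: p = 13.8 mas = 0.0138″ → d = 1/p = 72.46 pc
Star P: M = m − 5 log₁₀ d + 5 = 13.59 − 5·1.8601 + 5 = 9.289
Star Q: M = m − 5 log₁₀ d + 5 = 7.00 − 5·0.9143 + 5 = 7.428
ΔM = M_P − M_Q = 9.289 − (7.428) = 1.861; smaller M is more luminous → Star Q.
L ratio = 10^(0.4 |ΔM|) = 10^0.744 = 5.552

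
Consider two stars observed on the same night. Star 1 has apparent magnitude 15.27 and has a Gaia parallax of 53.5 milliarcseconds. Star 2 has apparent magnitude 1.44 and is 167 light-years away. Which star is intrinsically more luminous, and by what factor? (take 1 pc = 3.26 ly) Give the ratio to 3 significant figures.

Star 1: p = 53.5 mas = 0.0535″ → d = 1/p = 18.69 pc
Star 1: M = m − 5 log₁₀ d + 5 = 15.27 − 5·1.2716 + 5 = 13.912
Star 2: d = 167 ly / 3.26 = 51.23 pc
Star 2: M = m − 5 log₁₀ d + 5 = 1.44 − 5·1.7095 + 5 = -2.107
ΔM = M_1 − M_2 = 13.912 − (-2.107) = 16.019; smaller M is more luminous → Star 2.
L ratio = 10^(0.4 |ΔM|) = 10^6.408 = 2.557×10^6

Star 2 is more luminous, by a factor of 2.56×10^6.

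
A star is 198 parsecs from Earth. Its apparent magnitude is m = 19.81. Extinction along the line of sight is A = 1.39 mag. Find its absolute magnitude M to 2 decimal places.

5 log₁₀(d/10 pc) = 5 log₁₀(198.0) − 5 = 6.483
M = m − 5 log₁₀(d/10) − A = 19.81 − 6.483 − 1.39 = 11.937

M ≈ 11.94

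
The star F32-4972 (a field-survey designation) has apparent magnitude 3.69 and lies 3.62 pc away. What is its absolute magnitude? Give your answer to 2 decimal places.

5 log₁₀(d/10 pc) = 5 log₁₀(3.620) − 5 = -2.206
M = m − 5 log₁₀(d/10) = 3.69 + 2.206 = 5.896

M ≈ 5.90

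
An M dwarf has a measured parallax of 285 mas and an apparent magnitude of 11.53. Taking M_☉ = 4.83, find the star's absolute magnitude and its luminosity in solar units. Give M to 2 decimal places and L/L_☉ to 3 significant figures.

d = 1/p = 1000/285 mas = 3.509 pc
M = m − 5 log₁₀ d + 5 = 11.53 − 5·0.5452 + 5 = 13.804
M − M_☉ = 13.804 − 4.83 = 8.974
L/L_☉ = 10^(−0.4 × 8.974) = 2.572×10^-4

M ≈ 13.80; L/L_☉ ≈ 2.57×10^-4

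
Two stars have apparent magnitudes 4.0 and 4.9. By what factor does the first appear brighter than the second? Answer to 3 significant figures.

Magnitude difference = -0.9
Flux ratio = 10^(−0.4 Δm) = 10^(−0.4 × -0.9) = 10^0.360 = 2.291

2.29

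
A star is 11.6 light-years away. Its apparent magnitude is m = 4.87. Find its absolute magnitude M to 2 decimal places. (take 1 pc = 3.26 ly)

d = 11.6 ly / 3.26 = 3.558 pc
5 log₁₀(d/10 pc) = 5 log₁₀(3.558) − 5 = -2.244
M = m − 5 log₁₀(d/10) = 4.87 + 2.244 = 7.114

M ≈ 7.11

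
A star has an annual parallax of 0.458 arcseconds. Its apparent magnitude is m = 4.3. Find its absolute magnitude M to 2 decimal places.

d = 1/p = 1/0.458″ = 2.183 pc
5 log₁₀(d/10 pc) = 5 log₁₀(2.183) − 5 = -3.304
M = m − 5 log₁₀(d/10) = 4.3 + 3.304 = 7.604

M ≈ 7.60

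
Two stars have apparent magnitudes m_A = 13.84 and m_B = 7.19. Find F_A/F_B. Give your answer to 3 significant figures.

F_A/F_B ≈ 2.19×10^-3

Δm = 13.84 − (7.19) = 6.65
Flux ratio = 10^(−0.4 Δm) = 10^(−0.4 × 6.65) = 10^-2.660 = 2.188×10^-3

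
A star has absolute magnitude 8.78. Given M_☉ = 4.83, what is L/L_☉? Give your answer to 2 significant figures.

L/L_☉ ≈ 0.026

M − M_☉ = 8.78 − 4.83 = 3.950
L/L_☉ = 10^(−0.4 (M − M_☉)) = 10^-1.580 = 0.02630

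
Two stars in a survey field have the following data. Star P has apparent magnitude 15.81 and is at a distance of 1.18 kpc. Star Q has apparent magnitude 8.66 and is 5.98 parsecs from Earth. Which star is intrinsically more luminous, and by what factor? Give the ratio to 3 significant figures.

Star P is more luminous, by a factor of 53.7.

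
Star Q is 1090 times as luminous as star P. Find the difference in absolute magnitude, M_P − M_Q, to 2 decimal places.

M_P − M_Q ≈ 7.59

Pogson: ΔM = −2.5 log₁₀(ratio) = −2.5 log₁₀(1090) = −2.5 × 3.0374 = -7.594
Star Q is brighter so has the smaller magnitude: M_P − M_Q is positive.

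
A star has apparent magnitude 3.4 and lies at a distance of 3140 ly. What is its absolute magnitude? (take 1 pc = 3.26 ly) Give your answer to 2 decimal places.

M ≈ -6.52

d = 3140 ly / 3.26 = 963.2 pc
5 log₁₀(d/10 pc) = 5 log₁₀(963.2) − 5 = 9.919
M = m − 5 log₁₀(d/10) = 3.4 − 9.919 = -6.519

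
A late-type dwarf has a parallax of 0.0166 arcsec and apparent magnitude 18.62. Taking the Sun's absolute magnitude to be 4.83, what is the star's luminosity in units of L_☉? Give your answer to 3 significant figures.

d = 1/p = 1/0.0166″ = 60.24 pc
M = m − 5 log₁₀ d + 5 = 18.62 − 5·1.7799 + 5 = 14.721
M − M_☉ = 14.721 − 4.83 = 9.891
L/L_☉ = 10^(−0.4 × 9.891) = 1.106×10^-4

L/L_☉ ≈ 1.11×10^-4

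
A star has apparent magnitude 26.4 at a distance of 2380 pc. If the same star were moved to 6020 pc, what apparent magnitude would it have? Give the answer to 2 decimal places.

Flux ∝ 1/d², so Δm = 5 log₁₀(d₂/d₁) = 5 log₁₀(6020/2380) = 2.015
m₂ = m₁ + Δm = 26.4 + (2.015) = 28.415

m ≈ 28.42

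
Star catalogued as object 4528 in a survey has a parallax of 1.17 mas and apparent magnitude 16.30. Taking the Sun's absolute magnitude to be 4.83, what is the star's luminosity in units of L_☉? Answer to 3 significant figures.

L/L_☉ ≈ 0.189

d = 1/p = 1000/1.17 mas = 854.7 pc
M = m − 5 log₁₀ d + 5 = 16.30 − 5·2.9318 + 5 = 6.641
M − M_☉ = 6.641 − 4.83 = 1.811
L/L_☉ = 10^(−0.4 × 1.811) = 0.1886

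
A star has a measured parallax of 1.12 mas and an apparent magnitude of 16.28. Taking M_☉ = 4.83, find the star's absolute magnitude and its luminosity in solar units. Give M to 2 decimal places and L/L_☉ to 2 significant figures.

d = 1/p = 1000/1.12 mas = 892.9 pc
M = m − 5 log₁₀ d + 5 = 16.28 − 5·2.9508 + 5 = 6.526
M − M_☉ = 6.526 − 4.83 = 1.696
L/L_☉ = 10^(−0.4 × 1.696) = 0.2097

M ≈ 6.53; L/L_☉ ≈ 0.21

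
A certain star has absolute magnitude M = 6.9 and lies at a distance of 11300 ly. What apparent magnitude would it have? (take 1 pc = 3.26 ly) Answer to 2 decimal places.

m ≈ 19.60

d = 11300 ly / 3.26 = 3466 pc
m = M + 5 log₁₀ d − 5 = 6.9 + 5·3.5399 − 5 = 19.599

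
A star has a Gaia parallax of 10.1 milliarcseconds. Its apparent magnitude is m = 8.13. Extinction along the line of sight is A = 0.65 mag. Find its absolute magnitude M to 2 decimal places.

M ≈ 2.50

p = 10.1 mas = 0.0101″ → d = 1/p = 99.01 pc
5 log₁₀(d/10 pc) = 5 log₁₀(99.01) − 5 = 4.978
M = m − 5 log₁₀(d/10) − A = 8.13 − 4.978 − 0.65 = 2.502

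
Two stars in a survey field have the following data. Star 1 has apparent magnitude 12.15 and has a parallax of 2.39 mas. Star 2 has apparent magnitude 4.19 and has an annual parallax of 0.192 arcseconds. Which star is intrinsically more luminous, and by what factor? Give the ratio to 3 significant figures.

Star 1 is more luminous, by a factor of 4.22.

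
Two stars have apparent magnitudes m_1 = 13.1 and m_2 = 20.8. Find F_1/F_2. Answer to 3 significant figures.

F_1/F_2 ≈ 1200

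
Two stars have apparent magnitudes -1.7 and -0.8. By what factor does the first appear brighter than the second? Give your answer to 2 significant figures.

2.3

Magnitude difference = -0.9
Flux ratio = 10^(−0.4 Δm) = 10^(−0.4 × -0.9) = 10^0.360 = 2.291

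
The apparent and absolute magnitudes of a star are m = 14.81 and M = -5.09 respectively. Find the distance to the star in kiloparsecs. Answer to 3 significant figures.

d ≈ 95.5 kpc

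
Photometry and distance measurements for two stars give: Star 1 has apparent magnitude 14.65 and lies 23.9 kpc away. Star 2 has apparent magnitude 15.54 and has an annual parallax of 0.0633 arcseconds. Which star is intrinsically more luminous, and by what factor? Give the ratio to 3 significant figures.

Star 1: d = 23.9 kpc = 23900 pc
Star 1: M = m − 5 log₁₀ d + 5 = 14.65 − 5·4.3784 + 5 = -2.242
Star 2: d = 1/p = 1/0.0633″ = 15.80 pc
Star 2: M = m − 5 log₁₀ d + 5 = 15.54 − 5·1.1986 + 5 = 14.547
ΔM = M_1 − M_2 = -2.242 − (14.547) = -16.789; smaller M is more luminous → Star 1.
L ratio = 10^(0.4 |ΔM|) = 10^6.716 = 5.195×10^6

Star 1 is more luminous, by a factor of 5.20×10^6.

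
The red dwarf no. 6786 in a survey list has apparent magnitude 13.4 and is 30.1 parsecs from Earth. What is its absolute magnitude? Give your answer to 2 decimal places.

M ≈ 11.01

5 log₁₀(d/10 pc) = 5 log₁₀(30.10) − 5 = 2.393
M = m − 5 log₁₀(d/10) = 13.4 − 2.393 = 11.007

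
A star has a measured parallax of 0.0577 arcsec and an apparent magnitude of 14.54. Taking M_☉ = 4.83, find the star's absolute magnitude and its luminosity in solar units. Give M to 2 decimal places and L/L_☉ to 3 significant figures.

d = 1/p = 1/0.0577″ = 17.33 pc
M = m − 5 log₁₀ d + 5 = 14.54 − 5·1.2388 + 5 = 13.346
M − M_☉ = 13.346 − 4.83 = 8.516
L/L_☉ = 10^(−0.4 × 8.516) = 3.923×10^-4

M ≈ 13.35; L/L_☉ ≈ 3.92×10^-4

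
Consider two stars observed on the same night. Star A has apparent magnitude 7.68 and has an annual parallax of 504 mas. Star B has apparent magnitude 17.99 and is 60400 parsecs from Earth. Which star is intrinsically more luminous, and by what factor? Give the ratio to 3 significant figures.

Star B is more luminous, by a factor of 69700.

Star A: p = 504 mas = 0.504″ → d = 1/p = 1.984 pc
Star A: M = m − 5 log₁₀ d + 5 = 7.68 − 5·0.2976 + 5 = 11.192
Star B: M = m − 5 log₁₀ d + 5 = 17.99 − 5·4.7810 + 5 = -0.915
ΔM = M_A − M_B = 11.192 − (-0.915) = 12.107; smaller M is more luminous → Star B.
L ratio = 10^(0.4 |ΔM|) = 10^4.843 = 69650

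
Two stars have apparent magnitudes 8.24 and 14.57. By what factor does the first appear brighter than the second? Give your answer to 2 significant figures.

340

Δm = 8.24 − (14.57) = -6.33
Flux ratio = 10^(−0.4 Δm) = 10^(−0.4 × -6.33) = 10^2.532 = 340.4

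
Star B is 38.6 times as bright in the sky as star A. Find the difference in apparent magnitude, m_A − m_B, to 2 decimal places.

Pogson: Δm = −2.5 log₁₀(ratio) = −2.5 log₁₀(38.6) = −2.5 × 1.5866 = -3.966
Star B is brighter so has the smaller magnitude: m_A − m_B is positive.

m_A − m_B ≈ 3.97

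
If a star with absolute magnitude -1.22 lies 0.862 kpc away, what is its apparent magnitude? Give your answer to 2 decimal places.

m ≈ 8.46

d = 0.862 kpc = 862.0 pc
m = M + 5 log₁₀ d − 5 = -1.22 + 5·2.9355 − 5 = 8.458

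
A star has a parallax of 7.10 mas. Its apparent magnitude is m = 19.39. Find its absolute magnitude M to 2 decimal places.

M ≈ 13.65

p = 7.10 mas = 7.10×10^-3″ → d = 1/p = 140.8 pc
5 log₁₀(d/10 pc) = 5 log₁₀(140.8) − 5 = 5.744
M = m − 5 log₁₀(d/10) = 19.39 − 5.744 = 13.646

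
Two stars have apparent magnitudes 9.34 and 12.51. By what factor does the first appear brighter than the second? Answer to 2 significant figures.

Δm = 9.34 − (12.51) = -3.17
Flux ratio = 10^(−0.4 Δm) = 10^(−0.4 × -3.17) = 10^1.268 = 18.54

19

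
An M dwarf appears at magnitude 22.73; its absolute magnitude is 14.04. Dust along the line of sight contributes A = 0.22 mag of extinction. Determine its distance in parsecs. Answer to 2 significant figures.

d ≈ 490 pc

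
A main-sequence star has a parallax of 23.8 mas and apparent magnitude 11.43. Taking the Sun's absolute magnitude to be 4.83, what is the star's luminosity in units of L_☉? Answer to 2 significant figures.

L/L_☉ ≈ 0.040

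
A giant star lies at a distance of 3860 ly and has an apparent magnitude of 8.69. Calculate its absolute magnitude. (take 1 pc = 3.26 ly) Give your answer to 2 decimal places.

d = 3860 ly / 3.26 = 1184 pc
5 log₁₀(d/10 pc) = 5 log₁₀(1184) − 5 = 10.367
M = m − 5 log₁₀(d/10) = 8.69 − 10.367 = -1.677

M ≈ -1.68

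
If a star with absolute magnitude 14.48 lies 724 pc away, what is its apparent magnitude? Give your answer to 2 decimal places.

m = M + 5 log₁₀ d − 5 = 14.48 + 5·2.8597 − 5 = 23.779

m ≈ 23.78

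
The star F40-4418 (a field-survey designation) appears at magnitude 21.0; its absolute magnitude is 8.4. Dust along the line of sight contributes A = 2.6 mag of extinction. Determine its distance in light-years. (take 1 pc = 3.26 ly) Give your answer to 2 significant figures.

d ≈ 3300 ly

m − M = 5 log₁₀(d/10 pc) + A  ⇒  21.0 − (8.4) − 2.6 = 5 log₁₀(d/10)
10.000 = 5 log₁₀(d/10)
log₁₀ d = (m − M − A)/5 + 1 = 3.0000
d = 10^3.0000 = 1000 pc
= 3260 ly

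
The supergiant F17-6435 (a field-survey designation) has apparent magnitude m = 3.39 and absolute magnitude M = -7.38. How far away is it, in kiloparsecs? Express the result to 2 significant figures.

Distance modulus: m − M = 3.39 − (-7.38) = 10.770
m − M = 5 log₁₀ d − 5
log₁₀ d = (m − M)/5 + 1 = 3.1540
d = 10^3.1540 = 1426 pc
= 1.426 kpc

d ≈ 1.4 kpc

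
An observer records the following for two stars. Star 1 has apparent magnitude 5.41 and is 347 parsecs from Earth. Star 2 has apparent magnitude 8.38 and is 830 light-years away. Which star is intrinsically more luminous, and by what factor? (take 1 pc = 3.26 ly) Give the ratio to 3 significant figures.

Star 1 is more luminous, by a factor of 28.6.

Star 1: M = m − 5 log₁₀ d + 5 = 5.41 − 5·2.5403 + 5 = -2.292
Star 2: d = 830 ly / 3.26 = 254.6 pc
Star 2: M = m − 5 log₁₀ d + 5 = 8.38 − 5·2.4059 + 5 = 1.351
ΔM = M_1 − M_2 = -2.292 − (1.351) = -3.642; smaller M is more luminous → Star 1.
L ratio = 10^(0.4 |ΔM|) = 10^1.457 = 28.64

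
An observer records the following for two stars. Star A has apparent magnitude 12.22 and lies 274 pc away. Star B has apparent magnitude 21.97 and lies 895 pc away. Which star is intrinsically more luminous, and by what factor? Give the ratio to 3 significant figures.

Star A is more luminous, by a factor of 744.

Star A: M = m − 5 log₁₀ d + 5 = 12.22 − 5·2.4378 + 5 = 5.031
Star B: M = m − 5 log₁₀ d + 5 = 21.97 − 5·2.9518 + 5 = 12.211
ΔM = M_A − M_B = 5.031 − (12.211) = -7.180; smaller M is more luminous → Star A.
L ratio = 10^(0.4 |ΔM|) = 10^2.872 = 744.5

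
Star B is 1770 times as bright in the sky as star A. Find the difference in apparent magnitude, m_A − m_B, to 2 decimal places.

m_A − m_B ≈ 8.12

Pogson: Δm = −2.5 log₁₀(ratio) = −2.5 log₁₀(1770) = −2.5 × 3.2480 = -8.120
Star B is brighter so has the smaller magnitude: m_A − m_B is positive.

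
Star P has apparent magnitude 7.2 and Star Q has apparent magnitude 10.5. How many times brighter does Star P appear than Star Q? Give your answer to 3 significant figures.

Δm = 7.2 − (10.5) = -3.3
Flux ratio = 10^(−0.4 Δm) = 10^(−0.4 × -3.3) = 10^1.320 = 20.89

20.9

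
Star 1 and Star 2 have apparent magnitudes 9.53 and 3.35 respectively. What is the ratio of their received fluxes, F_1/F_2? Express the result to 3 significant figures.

F_1/F_2 ≈ 3.37×10^-3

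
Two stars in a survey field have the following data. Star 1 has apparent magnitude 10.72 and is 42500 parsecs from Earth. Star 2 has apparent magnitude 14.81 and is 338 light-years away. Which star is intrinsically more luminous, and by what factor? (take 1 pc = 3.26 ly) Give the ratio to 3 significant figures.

Star 1 is more luminous, by a factor of 7.27×10^6.

Star 1: M = m − 5 log₁₀ d + 5 = 10.72 − 5·4.6284 + 5 = -7.422
Star 2: d = 338 ly / 3.26 = 103.7 pc
Star 2: M = m − 5 log₁₀ d + 5 = 14.81 − 5·2.0157 + 5 = 9.732
ΔM = M_1 − M_2 = -7.422 − (9.732) = -17.153; smaller M is more luminous → Star 1.
L ratio = 10^(0.4 |ΔM|) = 10^6.861 = 7.267×10^6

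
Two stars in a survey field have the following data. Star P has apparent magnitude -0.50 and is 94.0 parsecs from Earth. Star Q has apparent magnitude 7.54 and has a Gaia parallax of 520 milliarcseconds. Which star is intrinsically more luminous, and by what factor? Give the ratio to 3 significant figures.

Star P: M = m − 5 log₁₀ d + 5 = -0.50 − 5·1.9731 + 5 = -5.366
Star Q: p = 520 mas = 0.520″ → d = 1/p = 1.923 pc
Star Q: M = m − 5 log₁₀ d + 5 = 7.54 − 5·0.2840 + 5 = 11.120
ΔM = M_P − M_Q = -5.366 − (11.120) = -16.486; smaller M is more luminous → Star P.
L ratio = 10^(0.4 |ΔM|) = 10^6.594 = 3.929×10^6

Star P is more luminous, by a factor of 3.93×10^6.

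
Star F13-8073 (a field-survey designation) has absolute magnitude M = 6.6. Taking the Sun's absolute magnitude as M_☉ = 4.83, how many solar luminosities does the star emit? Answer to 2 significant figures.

L/L_☉ ≈ 0.20

M − M_☉ = 6.6 − 4.83 = 1.770
L/L_☉ = 10^(−0.4 (M − M_☉)) = 10^-0.708 = 0.1959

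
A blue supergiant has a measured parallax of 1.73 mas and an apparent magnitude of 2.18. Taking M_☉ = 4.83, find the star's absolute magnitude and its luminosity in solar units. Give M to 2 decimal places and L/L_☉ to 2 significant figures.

d = 1/p = 1000/1.73 mas = 578.0 pc
M = m − 5 log₁₀ d + 5 = 2.18 − 5·2.7620 + 5 = -6.630
M − M_☉ = -6.630 − 4.83 = -11.460
L/L_☉ = 10^(−0.4 × -11.460) = 38360

M ≈ -6.63; L/L_☉ ≈ 38000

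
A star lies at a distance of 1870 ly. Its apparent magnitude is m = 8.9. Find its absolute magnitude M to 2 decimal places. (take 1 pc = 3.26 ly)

M ≈ 0.11

d = 1870 ly / 3.26 = 573.6 pc
5 log₁₀(d/10 pc) = 5 log₁₀(573.6) − 5 = 8.793
M = m − 5 log₁₀(d/10) = 8.9 − 8.793 = 0.107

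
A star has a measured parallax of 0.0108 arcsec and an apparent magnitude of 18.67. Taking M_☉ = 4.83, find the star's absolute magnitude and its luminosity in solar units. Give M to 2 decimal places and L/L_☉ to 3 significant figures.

M ≈ 13.84; L/L_☉ ≈ 2.50×10^-4

d = 1/p = 1/0.0108″ = 92.59 pc
M = m − 5 log₁₀ d + 5 = 18.67 − 5·1.9666 + 5 = 13.837
M − M_☉ = 13.837 − 4.83 = 9.007
L/L_☉ = 10^(−0.4 × 9.007) = 2.495×10^-4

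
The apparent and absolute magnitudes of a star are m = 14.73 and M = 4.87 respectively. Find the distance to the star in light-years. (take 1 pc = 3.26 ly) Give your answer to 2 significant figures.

d ≈ 3100 ly

Distance modulus: m − M = 14.73 − (4.87) = 9.860
m − M = 5 log₁₀ d − 5
log₁₀ d = (m − M)/5 + 1 = 2.9720
d = 10^2.9720 = 937.6 pc
= 3056 ly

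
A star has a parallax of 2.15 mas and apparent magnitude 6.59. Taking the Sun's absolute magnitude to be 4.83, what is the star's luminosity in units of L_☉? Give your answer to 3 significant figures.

d = 1/p = 1000/2.15 mas = 465.1 pc
M = m − 5 log₁₀ d + 5 = 6.59 − 5·2.6676 + 5 = -1.748
M − M_☉ = -1.748 − 4.83 = -6.578
L/L_☉ = 10^(−0.4 × -6.578) = 427.7

L/L_☉ ≈ 428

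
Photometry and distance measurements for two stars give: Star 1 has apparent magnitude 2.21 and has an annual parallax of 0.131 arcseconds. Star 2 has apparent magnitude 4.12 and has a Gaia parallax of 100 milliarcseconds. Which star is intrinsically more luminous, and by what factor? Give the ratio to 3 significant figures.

Star 1 is more luminous, by a factor of 3.38.

Star 1: d = 1/p = 1/0.131″ = 7.634 pc
Star 1: M = m − 5 log₁₀ d + 5 = 2.21 − 5·0.8827 + 5 = 2.796
Star 2: p = 100 mas = 0.100″ → d = 1/p = 10.00 pc
Star 2: M = m − 5 log₁₀ d + 5 = 4.12 − 5·1.0000 + 5 = 4.120
ΔM = M_1 − M_2 = 2.796 − (4.120) = -1.324; smaller M is more luminous → Star 1.
L ratio = 10^(0.4 |ΔM|) = 10^0.529 = 3.384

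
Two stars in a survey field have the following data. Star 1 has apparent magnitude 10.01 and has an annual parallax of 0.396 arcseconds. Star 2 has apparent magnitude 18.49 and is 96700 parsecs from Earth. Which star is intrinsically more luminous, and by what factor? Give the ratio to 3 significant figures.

Star 2 is more luminous, by a factor of 595000.

Star 1: d = 1/p = 1/0.396″ = 2.525 pc
Star 1: M = m − 5 log₁₀ d + 5 = 10.01 − 5·0.4023 + 5 = 12.998
Star 2: M = m − 5 log₁₀ d + 5 = 18.49 − 5·4.9854 + 5 = -1.437
ΔM = M_1 − M_2 = 12.998 − (-1.437) = 14.436; smaller M is more luminous → Star 2.
L ratio = 10^(0.4 |ΔM|) = 10^5.774 = 594600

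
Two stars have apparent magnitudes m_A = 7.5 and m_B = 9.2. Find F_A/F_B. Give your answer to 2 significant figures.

F_A/F_B ≈ 4.8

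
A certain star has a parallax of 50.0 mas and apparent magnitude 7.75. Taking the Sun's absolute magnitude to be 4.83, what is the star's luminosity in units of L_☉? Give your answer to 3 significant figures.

d = 1/p = 1000/50.0 mas = 20.00 pc
M = m − 5 log₁₀ d + 5 = 7.75 − 5·1.3010 + 5 = 6.245
M − M_☉ = 6.245 − 4.83 = 1.415
L/L_☉ = 10^(−0.4 × 1.415) = 0.2717

L/L_☉ ≈ 0.272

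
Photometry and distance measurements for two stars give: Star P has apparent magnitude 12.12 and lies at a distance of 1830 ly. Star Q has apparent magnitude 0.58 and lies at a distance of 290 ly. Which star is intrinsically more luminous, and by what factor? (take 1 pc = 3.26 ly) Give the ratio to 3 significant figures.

Star Q is more luminous, by a factor of 1040.

Star P: d = 1830 ly / 3.26 = 561.3 pc
Star P: M = m − 5 log₁₀ d + 5 = 12.12 − 5·2.7492 + 5 = 3.374
Star Q: d = 290 ly / 3.26 = 88.96 pc
Star Q: M = m − 5 log₁₀ d + 5 = 0.58 − 5·1.9492 + 5 = -4.166
ΔM = M_P − M_Q = 3.374 − (-4.166) = 7.540; smaller M is more luminous → Star Q.
L ratio = 10^(0.4 |ΔM|) = 10^3.016 = 1037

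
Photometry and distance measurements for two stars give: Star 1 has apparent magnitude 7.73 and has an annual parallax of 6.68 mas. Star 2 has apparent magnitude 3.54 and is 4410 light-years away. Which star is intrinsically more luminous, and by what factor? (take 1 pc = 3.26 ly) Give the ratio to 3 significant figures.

Star 2 is more luminous, by a factor of 3870.

Star 1: p = 6.68 mas = 6.68×10^-3″ → d = 1/p = 149.7 pc
Star 1: M = m − 5 log₁₀ d + 5 = 7.73 − 5·2.1752 + 5 = 1.854
Star 2: d = 4410 ly / 3.26 = 1353 pc
Star 2: M = m − 5 log₁₀ d + 5 = 3.54 − 5·3.1312 + 5 = -7.116
ΔM = M_1 − M_2 = 1.854 − (-7.116) = 8.970; smaller M is more luminous → Star 2.
L ratio = 10^(0.4 |ΔM|) = 10^3.588 = 3873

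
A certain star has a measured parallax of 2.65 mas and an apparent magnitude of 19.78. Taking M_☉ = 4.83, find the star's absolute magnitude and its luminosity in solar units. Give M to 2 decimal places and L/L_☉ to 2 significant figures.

d = 1/p = 1000/2.65 mas = 377.4 pc
M = m − 5 log₁₀ d + 5 = 19.78 − 5·2.5768 + 5 = 11.896
M − M_☉ = 11.896 − 4.83 = 7.066
L/L_☉ = 10^(−0.4 × 7.066) = 1.491×10^-3

M ≈ 11.90; L/L_☉ ≈ 1.5×10^-3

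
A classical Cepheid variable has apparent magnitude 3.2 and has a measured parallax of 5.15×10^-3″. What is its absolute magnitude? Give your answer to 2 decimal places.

d = 1/p = 1/5.15×10^-3″ = 194.2 pc
5 log₁₀(d/10 pc) = 5 log₁₀(194.2) − 5 = 6.441
M = m − 5 log₁₀(d/10) = 3.2 − 6.441 = -3.241

M ≈ -3.24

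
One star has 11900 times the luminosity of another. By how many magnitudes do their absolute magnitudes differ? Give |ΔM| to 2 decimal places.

|ΔM| ≈ 10.19

Pogson: ΔM = −2.5 log₁₀(ratio) = −2.5 log₁₀(11900) = −2.5 × 4.0755 = -10.189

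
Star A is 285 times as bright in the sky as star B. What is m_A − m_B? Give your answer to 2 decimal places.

m_A − m_B ≈ -6.14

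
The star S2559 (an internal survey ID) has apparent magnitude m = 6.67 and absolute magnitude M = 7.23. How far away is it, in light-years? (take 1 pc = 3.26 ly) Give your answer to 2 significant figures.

d ≈ 25 ly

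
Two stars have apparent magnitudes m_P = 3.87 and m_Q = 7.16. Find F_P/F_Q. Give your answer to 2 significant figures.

Δm = 3.87 − (7.16) = -3.29
Flux ratio = 10^(−0.4 Δm) = 10^(−0.4 × -3.29) = 10^1.316 = 20.70

F_P/F_Q ≈ 21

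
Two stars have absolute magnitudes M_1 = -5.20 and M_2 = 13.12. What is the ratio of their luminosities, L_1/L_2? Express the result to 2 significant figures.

ΔM = M_1 − M_2 = -18.32
L_1/L_2 = 10^(−0.4 ΔM) = 10^7.328 = 2.128×10^7

L_1/L_2 ≈ 2.1×10^7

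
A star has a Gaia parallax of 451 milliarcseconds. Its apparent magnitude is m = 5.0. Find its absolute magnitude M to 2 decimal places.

M ≈ 8.27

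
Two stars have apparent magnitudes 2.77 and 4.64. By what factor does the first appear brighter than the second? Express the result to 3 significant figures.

Magnitude difference = -1.87
Flux ratio = 10^(−0.4 Δm) = 10^(−0.4 × -1.87) = 10^0.748 = 5.598

5.60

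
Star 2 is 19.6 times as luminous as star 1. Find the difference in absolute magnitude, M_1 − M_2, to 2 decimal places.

Pogson: ΔM = −2.5 log₁₀(ratio) = −2.5 log₁₀(19.6) = −2.5 × 1.2923 = -3.231
Star 2 is brighter so has the smaller magnitude: M_1 − M_2 is positive.

M_1 − M_2 ≈ 3.23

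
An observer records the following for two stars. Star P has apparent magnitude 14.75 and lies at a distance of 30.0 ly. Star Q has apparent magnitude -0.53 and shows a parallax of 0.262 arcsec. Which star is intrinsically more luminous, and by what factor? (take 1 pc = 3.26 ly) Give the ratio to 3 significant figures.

Star Q is more luminous, by a factor of 223000.

Star P: d = 30.0 ly / 3.26 = 9.202 pc
Star P: M = m − 5 log₁₀ d + 5 = 14.75 − 5·0.9639 + 5 = 14.930
Star Q: d = 1/p = 1/0.262″ = 3.817 pc
Star Q: M = m − 5 log₁₀ d + 5 = -0.53 − 5·0.5817 + 5 = 1.562
ΔM = M_P − M_Q = 14.930 − (1.562) = 13.369; smaller M is more luminous → Star Q.
L ratio = 10^(0.4 |ΔM|) = 10^5.348 = 222600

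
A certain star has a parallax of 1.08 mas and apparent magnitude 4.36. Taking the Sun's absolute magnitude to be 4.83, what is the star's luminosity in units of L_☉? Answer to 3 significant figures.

d = 1/p = 1000/1.08 mas = 925.9 pc
M = m − 5 log₁₀ d + 5 = 4.36 − 5·2.9666 + 5 = -5.473
M − M_☉ = -5.473 − 4.83 = -10.303
L/L_☉ = 10^(−0.4 × -10.303) = 13220

L/L_☉ ≈ 13200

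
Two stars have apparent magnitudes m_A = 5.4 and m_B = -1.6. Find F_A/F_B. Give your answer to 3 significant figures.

Δm = 5.4 − (-1.6) = 7.0
Flux ratio = 10^(−0.4 Δm) = 10^(−0.4 × 7.0) = 10^-2.800 = 1.585×10^-3

F_A/F_B ≈ 1.58×10^-3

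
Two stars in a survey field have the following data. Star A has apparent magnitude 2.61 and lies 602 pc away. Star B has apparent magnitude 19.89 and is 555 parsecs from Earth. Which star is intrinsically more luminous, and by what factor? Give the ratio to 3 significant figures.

Star A: M = m − 5 log₁₀ d + 5 = 2.61 − 5·2.7796 + 5 = -6.288
Star B: M = m − 5 log₁₀ d + 5 = 19.89 − 5·2.7443 + 5 = 11.169
ΔM = M_A − M_B = -6.288 − (11.169) = -17.457; smaller M is more luminous → Star A.
L ratio = 10^(0.4 |ΔM|) = 10^6.983 = 9.607×10^6

Star A is more luminous, by a factor of 9.61×10^6.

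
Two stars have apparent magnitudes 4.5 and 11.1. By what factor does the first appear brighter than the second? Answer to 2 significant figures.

440

Magnitude difference = -6.6
Flux ratio = 10^(−0.4 Δm) = 10^(−0.4 × -6.6) = 10^2.640 = 436.5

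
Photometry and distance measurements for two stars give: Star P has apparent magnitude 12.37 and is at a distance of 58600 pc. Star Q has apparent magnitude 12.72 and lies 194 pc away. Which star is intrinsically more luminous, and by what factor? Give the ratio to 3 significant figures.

Star P is more luminous, by a factor of 126000.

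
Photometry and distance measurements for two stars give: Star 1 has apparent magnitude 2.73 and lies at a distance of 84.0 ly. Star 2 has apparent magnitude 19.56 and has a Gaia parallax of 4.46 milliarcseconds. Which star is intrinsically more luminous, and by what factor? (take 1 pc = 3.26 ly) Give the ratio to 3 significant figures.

Star 1: d = 84.0 ly / 3.26 = 25.77 pc
Star 1: M = m − 5 log₁₀ d + 5 = 2.73 − 5·1.4111 + 5 = 0.675
Star 2: p = 4.46 mas = 4.46×10^-3″ → d = 1/p = 224.2 pc
Star 2: M = m − 5 log₁₀ d + 5 = 19.56 − 5·2.3507 + 5 = 12.807
ΔM = M_1 − M_2 = 0.675 − (12.807) = -12.132; smaller M is more luminous → Star 1.
L ratio = 10^(0.4 |ΔM|) = 10^4.853 = 71250

Star 1 is more luminous, by a factor of 71300.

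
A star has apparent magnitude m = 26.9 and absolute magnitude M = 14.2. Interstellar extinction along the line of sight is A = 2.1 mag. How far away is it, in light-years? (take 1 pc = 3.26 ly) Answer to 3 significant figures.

d ≈ 4300 ly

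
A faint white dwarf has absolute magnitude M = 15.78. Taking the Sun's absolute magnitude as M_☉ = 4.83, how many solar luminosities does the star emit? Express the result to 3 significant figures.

M − M_☉ = 15.78 − 4.83 = 10.950
L/L_☉ = 10^(−0.4 (M − M_☉)) = 10^-4.380 = 4.169×10^-5

L/L_☉ ≈ 4.17×10^-5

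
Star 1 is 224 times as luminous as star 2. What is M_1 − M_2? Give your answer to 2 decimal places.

Pogson: ΔM = −2.5 log₁₀(ratio) = −2.5 log₁₀(224) = −2.5 × 2.3502 = -5.876
Star 1 is brighter, so it has the smaller magnitude: the difference is negative.

M_1 − M_2 ≈ -5.88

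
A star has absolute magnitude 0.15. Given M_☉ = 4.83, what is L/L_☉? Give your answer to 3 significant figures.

M − M_☉ = 0.15 − 4.83 = -4.680
L/L_☉ = 10^(−0.4 (M − M_☉)) = 10^1.872 = 74.47

L/L_☉ ≈ 74.5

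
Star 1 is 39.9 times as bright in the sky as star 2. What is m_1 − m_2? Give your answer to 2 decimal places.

Pogson: Δm = −2.5 log₁₀(ratio) = −2.5 log₁₀(39.9) = −2.5 × 1.6010 = -4.002
Star 1 is brighter, so it has the smaller magnitude: the difference is negative.

m_1 − m_2 ≈ -4.00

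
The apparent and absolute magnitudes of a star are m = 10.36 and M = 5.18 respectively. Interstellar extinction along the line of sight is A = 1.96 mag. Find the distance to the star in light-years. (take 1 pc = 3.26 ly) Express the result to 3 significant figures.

m − M = 5 log₁₀(d/10 pc) + A  ⇒  10.36 − (5.18) − 1.96 = 5 log₁₀(d/10)
3.220 = 5 log₁₀(d/10)
log₁₀ d = (m − M − A)/5 + 1 = 1.6440
d = 10^1.6440 = 44.06 pc
= 143.6 ly

d ≈ 144 ly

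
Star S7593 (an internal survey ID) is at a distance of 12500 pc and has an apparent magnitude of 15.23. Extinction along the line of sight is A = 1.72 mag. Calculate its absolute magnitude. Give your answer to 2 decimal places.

M ≈ -1.97

5 log₁₀(d/10 pc) = 5 log₁₀(12500) − 5 = 15.485
M = m − 5 log₁₀(d/10) − A = 15.23 − 15.485 − 1.72 = -1.975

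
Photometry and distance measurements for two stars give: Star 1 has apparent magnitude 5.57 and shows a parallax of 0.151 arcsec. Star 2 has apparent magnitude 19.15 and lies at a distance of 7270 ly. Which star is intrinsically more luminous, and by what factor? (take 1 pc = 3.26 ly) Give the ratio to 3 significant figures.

Star 1: d = 1/p = 1/0.151″ = 6.623 pc
Star 1: M = m − 5 log₁₀ d + 5 = 5.57 − 5·0.8210 + 5 = 6.465
Star 2: d = 7270 ly / 3.26 = 2230 pc
Star 2: M = m − 5 log₁₀ d + 5 = 19.15 − 5·3.3483 + 5 = 7.408
ΔM = M_1 − M_2 = 6.465 − (7.408) = -0.944; smaller M is more luminous → Star 1.
L ratio = 10^(0.4 |ΔM|) = 10^0.377 = 2.385

Star 1 is more luminous, by a factor of 2.38.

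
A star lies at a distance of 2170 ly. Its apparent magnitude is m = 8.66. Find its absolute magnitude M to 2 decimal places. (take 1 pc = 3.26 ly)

d = 2170 ly / 3.26 = 665.6 pc
5 log₁₀(d/10 pc) = 5 log₁₀(665.6) − 5 = 9.116
M = m − 5 log₁₀(d/10) = 8.66 − 9.116 = -0.456

M ≈ -0.46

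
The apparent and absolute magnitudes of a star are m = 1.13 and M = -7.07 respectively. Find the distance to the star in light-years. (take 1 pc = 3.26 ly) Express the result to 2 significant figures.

Distance modulus: m − M = 1.13 − (-7.07) = 8.200
m − M = 5 log₁₀ d − 5
log₁₀ d = (m − M)/5 + 1 = 2.6400
d = 10^2.6400 = 436.5 pc
= 1423 ly

d ≈ 1400 ly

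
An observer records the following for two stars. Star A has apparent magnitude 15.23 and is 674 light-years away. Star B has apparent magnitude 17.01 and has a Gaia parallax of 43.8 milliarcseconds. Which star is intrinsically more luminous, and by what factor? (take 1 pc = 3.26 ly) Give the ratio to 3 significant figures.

Star A is more luminous, by a factor of 423.

Star A: d = 674 ly / 3.26 = 206.7 pc
Star A: M = m − 5 log₁₀ d + 5 = 15.23 − 5·2.3154 + 5 = 8.653
Star B: p = 43.8 mas = 0.0438″ → d = 1/p = 22.83 pc
Star B: M = m − 5 log₁₀ d + 5 = 17.01 − 5·1.3585 + 5 = 15.217
ΔM = M_A − M_B = 8.653 − (15.217) = -6.565; smaller M is more luminous → Star A.
L ratio = 10^(0.4 |ΔM|) = 10^2.626 = 422.5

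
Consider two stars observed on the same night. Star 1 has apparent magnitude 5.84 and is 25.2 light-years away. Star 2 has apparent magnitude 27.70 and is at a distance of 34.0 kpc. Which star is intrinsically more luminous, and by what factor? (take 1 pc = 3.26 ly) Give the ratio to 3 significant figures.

Star 1 is more luminous, by a factor of 28.7.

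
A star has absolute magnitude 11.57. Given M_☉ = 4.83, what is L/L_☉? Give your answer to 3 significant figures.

L/L_☉ ≈ 2.01×10^-3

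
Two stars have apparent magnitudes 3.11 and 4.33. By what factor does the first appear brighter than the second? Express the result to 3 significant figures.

Magnitude difference = -1.22
Flux ratio = 10^(−0.4 Δm) = 10^(−0.4 × -1.22) = 10^0.488 = 3.076

3.08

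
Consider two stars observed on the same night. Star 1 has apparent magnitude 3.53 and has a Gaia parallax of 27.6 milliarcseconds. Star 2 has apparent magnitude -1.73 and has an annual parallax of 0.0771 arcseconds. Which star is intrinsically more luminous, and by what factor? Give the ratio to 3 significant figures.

Star 2 is more luminous, by a factor of 16.3.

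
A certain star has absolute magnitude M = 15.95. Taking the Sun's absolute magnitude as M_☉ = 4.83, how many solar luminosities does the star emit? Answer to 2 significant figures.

M − M_☉ = 15.95 − 4.83 = 11.120
L/L_☉ = 10^(−0.4 (M − M_☉)) = 10^-4.448 = 3.565×10^-5

L/L_☉ ≈ 3.6×10^-5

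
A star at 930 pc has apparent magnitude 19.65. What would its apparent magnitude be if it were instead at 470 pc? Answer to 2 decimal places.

Flux ∝ 1/d², so Δm = 5 log₁₀(d₂/d₁) = 5 log₁₀(470/930) = -1.482
m₂ = m₁ + Δm = 19.65 + (-1.482) = 18.168

m ≈ 18.17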